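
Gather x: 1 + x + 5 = x + 6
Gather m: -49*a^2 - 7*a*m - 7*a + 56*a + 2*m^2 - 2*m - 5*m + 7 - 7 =-49*a^2 + 49*a + 2*m^2 + m*(-7*a - 7)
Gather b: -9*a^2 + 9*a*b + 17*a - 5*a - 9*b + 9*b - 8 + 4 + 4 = -9*a^2 + 9*a*b + 12*a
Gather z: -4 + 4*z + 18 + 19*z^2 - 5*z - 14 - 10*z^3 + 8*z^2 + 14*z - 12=-10*z^3 + 27*z^2 + 13*z - 12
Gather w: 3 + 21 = 24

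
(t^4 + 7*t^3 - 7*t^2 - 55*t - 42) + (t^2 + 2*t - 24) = t^4 + 7*t^3 - 6*t^2 - 53*t - 66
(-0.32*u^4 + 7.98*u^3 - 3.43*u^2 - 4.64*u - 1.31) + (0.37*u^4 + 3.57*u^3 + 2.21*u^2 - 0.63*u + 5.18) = 0.05*u^4 + 11.55*u^3 - 1.22*u^2 - 5.27*u + 3.87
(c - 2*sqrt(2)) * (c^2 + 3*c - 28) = c^3 - 2*sqrt(2)*c^2 + 3*c^2 - 28*c - 6*sqrt(2)*c + 56*sqrt(2)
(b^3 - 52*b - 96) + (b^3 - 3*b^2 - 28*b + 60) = 2*b^3 - 3*b^2 - 80*b - 36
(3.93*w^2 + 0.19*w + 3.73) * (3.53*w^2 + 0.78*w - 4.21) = 13.8729*w^4 + 3.7361*w^3 - 3.2302*w^2 + 2.1095*w - 15.7033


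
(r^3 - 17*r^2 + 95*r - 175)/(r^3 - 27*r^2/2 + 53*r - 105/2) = 2*(r - 5)/(2*r - 3)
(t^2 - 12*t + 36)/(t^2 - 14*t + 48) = (t - 6)/(t - 8)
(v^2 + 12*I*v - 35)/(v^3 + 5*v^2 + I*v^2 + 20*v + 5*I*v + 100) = (v + 7*I)/(v^2 + v*(5 - 4*I) - 20*I)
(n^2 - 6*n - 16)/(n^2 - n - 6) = (n - 8)/(n - 3)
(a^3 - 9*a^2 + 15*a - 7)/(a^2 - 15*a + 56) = (a^2 - 2*a + 1)/(a - 8)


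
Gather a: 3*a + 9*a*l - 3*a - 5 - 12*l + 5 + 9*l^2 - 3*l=9*a*l + 9*l^2 - 15*l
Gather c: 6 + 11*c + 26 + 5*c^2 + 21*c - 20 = 5*c^2 + 32*c + 12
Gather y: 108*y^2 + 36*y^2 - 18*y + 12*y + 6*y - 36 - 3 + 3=144*y^2 - 36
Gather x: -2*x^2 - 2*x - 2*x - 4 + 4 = -2*x^2 - 4*x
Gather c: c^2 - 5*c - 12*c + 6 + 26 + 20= c^2 - 17*c + 52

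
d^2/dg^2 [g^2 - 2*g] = 2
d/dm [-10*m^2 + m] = 1 - 20*m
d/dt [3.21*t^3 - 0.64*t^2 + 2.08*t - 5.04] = 9.63*t^2 - 1.28*t + 2.08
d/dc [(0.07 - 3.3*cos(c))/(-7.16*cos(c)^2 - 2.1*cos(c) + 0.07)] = (23.628*cos(c)^2 - 1.0024*cos(c) + 0.084)*sin(c)/(51.2656*cos(c)^4 + 30.072*cos(c)^3 + 3.4076*cos(c)^2 - 0.294*cos(c) + 0.0049)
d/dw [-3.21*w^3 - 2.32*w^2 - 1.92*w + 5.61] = -9.63*w^2 - 4.64*w - 1.92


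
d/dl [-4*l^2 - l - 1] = -8*l - 1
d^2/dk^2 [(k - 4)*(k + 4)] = 2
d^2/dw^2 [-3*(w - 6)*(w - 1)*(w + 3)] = 24 - 18*w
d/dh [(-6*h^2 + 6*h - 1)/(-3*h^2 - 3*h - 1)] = 3*(12*h^2 + 2*h - 3)/(9*h^4 + 18*h^3 + 15*h^2 + 6*h + 1)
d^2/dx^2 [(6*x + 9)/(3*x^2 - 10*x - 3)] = 6*((11 - 18*x)*(-3*x^2 + 10*x + 3) - 4*(2*x + 3)*(3*x - 5)^2)/(-3*x^2 + 10*x + 3)^3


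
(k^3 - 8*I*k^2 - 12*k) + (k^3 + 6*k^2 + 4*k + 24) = 2*k^3 + 6*k^2 - 8*I*k^2 - 8*k + 24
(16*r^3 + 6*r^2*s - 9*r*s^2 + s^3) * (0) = 0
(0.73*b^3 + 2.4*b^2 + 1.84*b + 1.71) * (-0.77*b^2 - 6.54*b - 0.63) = -0.5621*b^5 - 6.6222*b^4 - 17.5727*b^3 - 14.8623*b^2 - 12.3426*b - 1.0773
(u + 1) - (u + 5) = -4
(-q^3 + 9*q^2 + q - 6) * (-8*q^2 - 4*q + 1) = 8*q^5 - 68*q^4 - 45*q^3 + 53*q^2 + 25*q - 6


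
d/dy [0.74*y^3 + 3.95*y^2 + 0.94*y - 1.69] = 2.22*y^2 + 7.9*y + 0.94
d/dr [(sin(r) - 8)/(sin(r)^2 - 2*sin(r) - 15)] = (16*sin(r) + cos(r)^2 - 32)*cos(r)/((sin(r) - 5)^2*(sin(r) + 3)^2)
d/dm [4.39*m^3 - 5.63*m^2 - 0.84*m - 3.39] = 13.17*m^2 - 11.26*m - 0.84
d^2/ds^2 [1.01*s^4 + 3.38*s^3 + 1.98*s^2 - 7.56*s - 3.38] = 12.12*s^2 + 20.28*s + 3.96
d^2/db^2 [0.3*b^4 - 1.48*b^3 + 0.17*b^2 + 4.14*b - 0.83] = 3.6*b^2 - 8.88*b + 0.34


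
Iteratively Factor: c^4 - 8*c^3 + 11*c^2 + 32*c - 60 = (c - 3)*(c^3 - 5*c^2 - 4*c + 20) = (c - 3)*(c + 2)*(c^2 - 7*c + 10) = (c - 3)*(c - 2)*(c + 2)*(c - 5)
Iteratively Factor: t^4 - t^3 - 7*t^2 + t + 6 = (t - 1)*(t^3 - 7*t - 6) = (t - 3)*(t - 1)*(t^2 + 3*t + 2) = (t - 3)*(t - 1)*(t + 2)*(t + 1)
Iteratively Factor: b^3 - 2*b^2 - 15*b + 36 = (b + 4)*(b^2 - 6*b + 9) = (b - 3)*(b + 4)*(b - 3)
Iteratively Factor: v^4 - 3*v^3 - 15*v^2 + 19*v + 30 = (v - 5)*(v^3 + 2*v^2 - 5*v - 6) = (v - 5)*(v + 3)*(v^2 - v - 2) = (v - 5)*(v - 2)*(v + 3)*(v + 1)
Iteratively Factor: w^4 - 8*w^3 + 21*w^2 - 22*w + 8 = (w - 4)*(w^3 - 4*w^2 + 5*w - 2) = (w - 4)*(w - 2)*(w^2 - 2*w + 1) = (w - 4)*(w - 2)*(w - 1)*(w - 1)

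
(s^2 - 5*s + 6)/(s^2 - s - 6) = (s - 2)/(s + 2)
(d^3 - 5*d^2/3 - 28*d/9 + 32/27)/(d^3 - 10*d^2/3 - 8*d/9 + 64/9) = (d - 1/3)/(d - 2)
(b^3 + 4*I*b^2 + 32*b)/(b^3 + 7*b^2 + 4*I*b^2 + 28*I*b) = (b^2 + 4*I*b + 32)/(b^2 + b*(7 + 4*I) + 28*I)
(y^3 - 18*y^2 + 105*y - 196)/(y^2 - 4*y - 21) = (y^2 - 11*y + 28)/(y + 3)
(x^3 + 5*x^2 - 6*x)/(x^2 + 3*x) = (x^2 + 5*x - 6)/(x + 3)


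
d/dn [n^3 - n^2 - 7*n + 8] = 3*n^2 - 2*n - 7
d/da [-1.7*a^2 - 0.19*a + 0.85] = -3.4*a - 0.19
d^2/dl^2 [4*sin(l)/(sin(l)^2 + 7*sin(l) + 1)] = 4*(-sin(l)*cos(l)^2 - 6*sin(l) + 7*cos(l)^2 - 21)*cos(l)^2/(sin(l)^2 + 7*sin(l) + 1)^3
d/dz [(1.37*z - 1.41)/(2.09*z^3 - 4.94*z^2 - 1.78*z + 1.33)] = (-5.7266*z^3 + 15.6085*z^2 - 13.9308*z - 0.6877)/(4.3681*z^6 - 20.6492*z^5 + 16.9632*z^4 + 23.1458*z^3 - 9.972*z^2 - 4.7348*z + 1.7689)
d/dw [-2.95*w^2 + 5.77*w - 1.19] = 5.77 - 5.9*w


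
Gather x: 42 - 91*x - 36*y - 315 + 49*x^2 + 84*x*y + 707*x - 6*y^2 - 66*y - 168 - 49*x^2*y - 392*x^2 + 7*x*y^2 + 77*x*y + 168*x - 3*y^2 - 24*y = x^2*(-49*y - 343) + x*(7*y^2 + 161*y + 784) - 9*y^2 - 126*y - 441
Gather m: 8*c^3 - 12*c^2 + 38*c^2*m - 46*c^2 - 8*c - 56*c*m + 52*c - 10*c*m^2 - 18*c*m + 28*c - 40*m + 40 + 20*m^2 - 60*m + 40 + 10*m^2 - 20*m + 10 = 8*c^3 - 58*c^2 + 72*c + m^2*(30 - 10*c) + m*(38*c^2 - 74*c - 120) + 90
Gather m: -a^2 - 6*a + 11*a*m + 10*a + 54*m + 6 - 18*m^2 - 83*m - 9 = -a^2 + 4*a - 18*m^2 + m*(11*a - 29) - 3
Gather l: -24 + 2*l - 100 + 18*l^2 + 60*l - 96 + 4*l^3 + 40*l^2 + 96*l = 4*l^3 + 58*l^2 + 158*l - 220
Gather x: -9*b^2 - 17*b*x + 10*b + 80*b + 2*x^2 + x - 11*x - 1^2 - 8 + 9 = -9*b^2 + 90*b + 2*x^2 + x*(-17*b - 10)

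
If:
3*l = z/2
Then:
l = z/6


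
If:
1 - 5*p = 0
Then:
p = 1/5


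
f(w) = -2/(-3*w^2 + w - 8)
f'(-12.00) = 0.00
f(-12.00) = 0.00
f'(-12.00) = 0.00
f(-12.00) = 0.00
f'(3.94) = -0.02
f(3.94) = 0.04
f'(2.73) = -0.04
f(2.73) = 0.07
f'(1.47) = -0.09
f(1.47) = 0.15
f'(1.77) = -0.08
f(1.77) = 0.13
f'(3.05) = -0.03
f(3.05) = 0.06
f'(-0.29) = 0.08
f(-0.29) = 0.23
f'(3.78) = -0.02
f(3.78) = 0.04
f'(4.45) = -0.01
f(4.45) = 0.03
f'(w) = -2*(6*w - 1)/(-3*w^2 + w - 8)^2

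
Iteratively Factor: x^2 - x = (x)*(x - 1)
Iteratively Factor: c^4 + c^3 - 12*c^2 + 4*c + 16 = (c - 2)*(c^3 + 3*c^2 - 6*c - 8) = (c - 2)*(c + 4)*(c^2 - c - 2) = (c - 2)^2*(c + 4)*(c + 1)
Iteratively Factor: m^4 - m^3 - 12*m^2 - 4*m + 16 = (m - 4)*(m^3 + 3*m^2 - 4) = (m - 4)*(m + 2)*(m^2 + m - 2) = (m - 4)*(m + 2)^2*(m - 1)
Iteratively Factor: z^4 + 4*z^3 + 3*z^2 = (z + 3)*(z^3 + z^2) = z*(z + 3)*(z^2 + z) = z^2*(z + 3)*(z + 1)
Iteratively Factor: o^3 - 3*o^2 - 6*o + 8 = (o - 4)*(o^2 + o - 2) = (o - 4)*(o - 1)*(o + 2)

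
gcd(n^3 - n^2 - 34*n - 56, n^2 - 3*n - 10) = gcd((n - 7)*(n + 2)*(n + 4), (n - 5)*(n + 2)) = n + 2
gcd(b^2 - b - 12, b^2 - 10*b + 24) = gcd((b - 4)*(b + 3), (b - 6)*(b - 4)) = b - 4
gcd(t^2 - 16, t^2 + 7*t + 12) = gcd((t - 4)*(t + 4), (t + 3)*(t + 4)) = t + 4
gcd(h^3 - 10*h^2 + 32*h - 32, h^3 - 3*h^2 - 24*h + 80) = h^2 - 8*h + 16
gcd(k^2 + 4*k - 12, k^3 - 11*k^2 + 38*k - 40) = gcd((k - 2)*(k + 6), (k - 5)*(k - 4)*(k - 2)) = k - 2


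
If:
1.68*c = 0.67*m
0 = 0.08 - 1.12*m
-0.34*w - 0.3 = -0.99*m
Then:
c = 0.03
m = 0.07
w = -0.67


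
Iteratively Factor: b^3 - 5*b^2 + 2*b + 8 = (b + 1)*(b^2 - 6*b + 8) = (b - 2)*(b + 1)*(b - 4)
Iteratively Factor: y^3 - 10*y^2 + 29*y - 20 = (y - 4)*(y^2 - 6*y + 5) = (y - 4)*(y - 1)*(y - 5)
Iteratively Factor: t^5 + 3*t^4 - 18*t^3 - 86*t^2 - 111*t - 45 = (t + 3)*(t^4 - 18*t^2 - 32*t - 15) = (t - 5)*(t + 3)*(t^3 + 5*t^2 + 7*t + 3) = (t - 5)*(t + 1)*(t + 3)*(t^2 + 4*t + 3) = (t - 5)*(t + 1)^2*(t + 3)*(t + 3)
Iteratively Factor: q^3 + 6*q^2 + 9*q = (q)*(q^2 + 6*q + 9) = q*(q + 3)*(q + 3)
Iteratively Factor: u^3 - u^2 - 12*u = (u)*(u^2 - u - 12) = u*(u + 3)*(u - 4)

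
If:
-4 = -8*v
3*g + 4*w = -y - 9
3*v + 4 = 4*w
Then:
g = -y/3 - 29/6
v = 1/2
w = 11/8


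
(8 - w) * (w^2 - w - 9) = -w^3 + 9*w^2 + w - 72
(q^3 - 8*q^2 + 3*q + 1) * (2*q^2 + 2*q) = 2*q^5 - 14*q^4 - 10*q^3 + 8*q^2 + 2*q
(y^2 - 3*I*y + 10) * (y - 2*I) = y^3 - 5*I*y^2 + 4*y - 20*I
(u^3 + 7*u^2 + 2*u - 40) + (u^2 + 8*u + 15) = u^3 + 8*u^2 + 10*u - 25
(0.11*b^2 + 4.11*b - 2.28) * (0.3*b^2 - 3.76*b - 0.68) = 0.033*b^4 + 0.8194*b^3 - 16.2124*b^2 + 5.778*b + 1.5504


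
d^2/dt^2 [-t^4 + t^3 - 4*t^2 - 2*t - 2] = -12*t^2 + 6*t - 8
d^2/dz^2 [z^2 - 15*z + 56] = 2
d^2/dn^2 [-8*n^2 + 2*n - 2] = -16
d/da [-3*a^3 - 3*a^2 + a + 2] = -9*a^2 - 6*a + 1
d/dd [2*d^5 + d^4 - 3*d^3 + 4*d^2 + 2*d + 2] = 10*d^4 + 4*d^3 - 9*d^2 + 8*d + 2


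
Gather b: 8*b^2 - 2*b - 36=8*b^2 - 2*b - 36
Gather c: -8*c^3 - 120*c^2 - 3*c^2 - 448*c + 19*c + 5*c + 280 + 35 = -8*c^3 - 123*c^2 - 424*c + 315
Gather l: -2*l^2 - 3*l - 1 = -2*l^2 - 3*l - 1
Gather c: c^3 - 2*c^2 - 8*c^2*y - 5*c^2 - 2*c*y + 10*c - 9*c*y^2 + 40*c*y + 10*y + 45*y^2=c^3 + c^2*(-8*y - 7) + c*(-9*y^2 + 38*y + 10) + 45*y^2 + 10*y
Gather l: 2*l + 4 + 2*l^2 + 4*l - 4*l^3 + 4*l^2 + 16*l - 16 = -4*l^3 + 6*l^2 + 22*l - 12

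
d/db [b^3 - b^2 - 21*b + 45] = 3*b^2 - 2*b - 21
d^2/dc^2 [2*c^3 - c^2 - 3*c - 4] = 12*c - 2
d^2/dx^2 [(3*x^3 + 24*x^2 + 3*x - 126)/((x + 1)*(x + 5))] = 24*(-4*x^3 - 39*x^2 - 174*x - 283)/(x^6 + 18*x^5 + 123*x^4 + 396*x^3 + 615*x^2 + 450*x + 125)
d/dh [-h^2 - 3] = -2*h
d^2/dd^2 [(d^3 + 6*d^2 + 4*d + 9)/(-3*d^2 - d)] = 2*(-19*d^3 - 243*d^2 - 81*d - 9)/(d^3*(27*d^3 + 27*d^2 + 9*d + 1))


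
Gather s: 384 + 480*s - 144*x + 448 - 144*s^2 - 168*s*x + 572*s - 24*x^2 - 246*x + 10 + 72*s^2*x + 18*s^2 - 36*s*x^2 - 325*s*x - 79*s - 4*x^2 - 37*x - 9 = s^2*(72*x - 126) + s*(-36*x^2 - 493*x + 973) - 28*x^2 - 427*x + 833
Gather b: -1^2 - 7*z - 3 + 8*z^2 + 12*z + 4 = 8*z^2 + 5*z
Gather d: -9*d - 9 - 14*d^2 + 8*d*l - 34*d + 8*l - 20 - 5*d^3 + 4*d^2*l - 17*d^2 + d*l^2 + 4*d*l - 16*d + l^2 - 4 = -5*d^3 + d^2*(4*l - 31) + d*(l^2 + 12*l - 59) + l^2 + 8*l - 33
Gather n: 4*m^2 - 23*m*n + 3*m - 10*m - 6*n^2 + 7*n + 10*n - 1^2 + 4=4*m^2 - 7*m - 6*n^2 + n*(17 - 23*m) + 3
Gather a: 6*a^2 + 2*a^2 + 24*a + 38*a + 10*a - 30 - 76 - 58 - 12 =8*a^2 + 72*a - 176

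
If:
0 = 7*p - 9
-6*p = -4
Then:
No Solution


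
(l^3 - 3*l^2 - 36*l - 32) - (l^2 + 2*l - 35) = l^3 - 4*l^2 - 38*l + 3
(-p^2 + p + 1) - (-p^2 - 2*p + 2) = 3*p - 1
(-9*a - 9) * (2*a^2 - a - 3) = -18*a^3 - 9*a^2 + 36*a + 27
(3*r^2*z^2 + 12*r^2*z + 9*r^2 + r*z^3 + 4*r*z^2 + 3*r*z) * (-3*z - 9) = -9*r^2*z^3 - 63*r^2*z^2 - 135*r^2*z - 81*r^2 - 3*r*z^4 - 21*r*z^3 - 45*r*z^2 - 27*r*z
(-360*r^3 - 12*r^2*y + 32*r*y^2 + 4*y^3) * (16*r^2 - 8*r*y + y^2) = -5760*r^5 + 2688*r^4*y + 248*r^3*y^2 - 204*r^2*y^3 + 4*y^5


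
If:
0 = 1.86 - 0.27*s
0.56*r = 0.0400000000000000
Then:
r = 0.07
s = 6.89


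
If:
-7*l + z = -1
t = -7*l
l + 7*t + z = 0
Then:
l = -1/41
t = 7/41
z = -48/41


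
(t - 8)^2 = t^2 - 16*t + 64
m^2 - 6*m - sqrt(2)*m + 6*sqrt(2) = (m - 6)*(m - sqrt(2))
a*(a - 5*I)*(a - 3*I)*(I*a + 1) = I*a^4 + 9*a^3 - 23*I*a^2 - 15*a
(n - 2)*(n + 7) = n^2 + 5*n - 14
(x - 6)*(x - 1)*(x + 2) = x^3 - 5*x^2 - 8*x + 12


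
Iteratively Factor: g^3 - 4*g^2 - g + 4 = (g + 1)*(g^2 - 5*g + 4) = (g - 4)*(g + 1)*(g - 1)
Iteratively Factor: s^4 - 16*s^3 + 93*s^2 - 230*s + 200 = (s - 2)*(s^3 - 14*s^2 + 65*s - 100) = (s - 4)*(s - 2)*(s^2 - 10*s + 25) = (s - 5)*(s - 4)*(s - 2)*(s - 5)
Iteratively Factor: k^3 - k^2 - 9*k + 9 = (k - 3)*(k^2 + 2*k - 3) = (k - 3)*(k - 1)*(k + 3)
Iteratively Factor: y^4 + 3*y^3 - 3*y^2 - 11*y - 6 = (y + 3)*(y^3 - 3*y - 2) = (y + 1)*(y + 3)*(y^2 - y - 2) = (y + 1)^2*(y + 3)*(y - 2)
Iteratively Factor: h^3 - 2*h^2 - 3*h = (h)*(h^2 - 2*h - 3) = h*(h - 3)*(h + 1)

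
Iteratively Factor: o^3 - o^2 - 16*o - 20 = (o + 2)*(o^2 - 3*o - 10) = (o - 5)*(o + 2)*(o + 2)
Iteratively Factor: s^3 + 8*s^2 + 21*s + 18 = (s + 3)*(s^2 + 5*s + 6) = (s + 2)*(s + 3)*(s + 3)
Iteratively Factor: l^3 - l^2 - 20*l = (l - 5)*(l^2 + 4*l) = (l - 5)*(l + 4)*(l)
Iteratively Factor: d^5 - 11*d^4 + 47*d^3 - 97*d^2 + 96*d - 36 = (d - 2)*(d^4 - 9*d^3 + 29*d^2 - 39*d + 18) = (d - 3)*(d - 2)*(d^3 - 6*d^2 + 11*d - 6) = (d - 3)*(d - 2)*(d - 1)*(d^2 - 5*d + 6) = (d - 3)*(d - 2)^2*(d - 1)*(d - 3)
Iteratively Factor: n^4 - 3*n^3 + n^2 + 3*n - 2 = (n - 1)*(n^3 - 2*n^2 - n + 2) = (n - 1)^2*(n^2 - n - 2) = (n - 2)*(n - 1)^2*(n + 1)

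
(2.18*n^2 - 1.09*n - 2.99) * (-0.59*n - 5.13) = -1.2862*n^3 - 10.5403*n^2 + 7.3558*n + 15.3387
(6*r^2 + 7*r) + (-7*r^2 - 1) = -r^2 + 7*r - 1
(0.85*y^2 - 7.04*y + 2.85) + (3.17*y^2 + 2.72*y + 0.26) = 4.02*y^2 - 4.32*y + 3.11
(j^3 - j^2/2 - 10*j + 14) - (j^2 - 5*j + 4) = j^3 - 3*j^2/2 - 5*j + 10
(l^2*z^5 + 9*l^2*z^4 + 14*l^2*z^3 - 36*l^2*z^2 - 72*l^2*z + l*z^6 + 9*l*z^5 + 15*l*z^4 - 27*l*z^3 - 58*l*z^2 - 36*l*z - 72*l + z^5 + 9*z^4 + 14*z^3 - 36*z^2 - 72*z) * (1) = l^2*z^5 + 9*l^2*z^4 + 14*l^2*z^3 - 36*l^2*z^2 - 72*l^2*z + l*z^6 + 9*l*z^5 + 15*l*z^4 - 27*l*z^3 - 58*l*z^2 - 36*l*z - 72*l + z^5 + 9*z^4 + 14*z^3 - 36*z^2 - 72*z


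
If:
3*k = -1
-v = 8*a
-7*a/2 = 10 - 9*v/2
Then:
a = -20/79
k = -1/3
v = 160/79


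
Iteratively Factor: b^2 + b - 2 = (b + 2)*(b - 1)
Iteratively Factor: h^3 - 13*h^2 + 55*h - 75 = (h - 3)*(h^2 - 10*h + 25) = (h - 5)*(h - 3)*(h - 5)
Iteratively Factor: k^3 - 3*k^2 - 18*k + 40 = (k - 5)*(k^2 + 2*k - 8) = (k - 5)*(k + 4)*(k - 2)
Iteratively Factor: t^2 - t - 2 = (t + 1)*(t - 2)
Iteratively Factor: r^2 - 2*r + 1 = (r - 1)*(r - 1)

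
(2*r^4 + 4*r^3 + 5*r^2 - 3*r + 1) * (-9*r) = -18*r^5 - 36*r^4 - 45*r^3 + 27*r^2 - 9*r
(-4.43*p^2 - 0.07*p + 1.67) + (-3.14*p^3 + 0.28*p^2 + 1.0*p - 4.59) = -3.14*p^3 - 4.15*p^2 + 0.93*p - 2.92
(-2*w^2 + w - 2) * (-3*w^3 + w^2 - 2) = 6*w^5 - 5*w^4 + 7*w^3 + 2*w^2 - 2*w + 4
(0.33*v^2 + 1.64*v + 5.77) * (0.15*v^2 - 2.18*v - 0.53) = 0.0495*v^4 - 0.4734*v^3 - 2.8846*v^2 - 13.4478*v - 3.0581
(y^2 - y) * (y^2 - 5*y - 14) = y^4 - 6*y^3 - 9*y^2 + 14*y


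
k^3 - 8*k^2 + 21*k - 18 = (k - 3)^2*(k - 2)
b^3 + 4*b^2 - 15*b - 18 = (b - 3)*(b + 1)*(b + 6)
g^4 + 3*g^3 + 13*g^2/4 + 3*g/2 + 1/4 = (g + 1/2)^2*(g + 1)^2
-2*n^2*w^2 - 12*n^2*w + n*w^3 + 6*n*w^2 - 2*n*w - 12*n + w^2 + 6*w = (-2*n + w)*(w + 6)*(n*w + 1)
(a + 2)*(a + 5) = a^2 + 7*a + 10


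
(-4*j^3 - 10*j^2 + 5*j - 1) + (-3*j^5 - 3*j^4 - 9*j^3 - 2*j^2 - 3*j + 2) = -3*j^5 - 3*j^4 - 13*j^3 - 12*j^2 + 2*j + 1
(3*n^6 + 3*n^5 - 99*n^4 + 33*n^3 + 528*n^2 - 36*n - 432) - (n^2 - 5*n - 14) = 3*n^6 + 3*n^5 - 99*n^4 + 33*n^3 + 527*n^2 - 31*n - 418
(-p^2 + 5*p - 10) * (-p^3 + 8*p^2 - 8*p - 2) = p^5 - 13*p^4 + 58*p^3 - 118*p^2 + 70*p + 20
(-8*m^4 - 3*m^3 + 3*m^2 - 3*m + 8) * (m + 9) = -8*m^5 - 75*m^4 - 24*m^3 + 24*m^2 - 19*m + 72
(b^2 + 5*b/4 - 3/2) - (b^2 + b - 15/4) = b/4 + 9/4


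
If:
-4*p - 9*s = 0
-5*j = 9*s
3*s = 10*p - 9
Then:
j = 54/85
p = 27/34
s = -6/17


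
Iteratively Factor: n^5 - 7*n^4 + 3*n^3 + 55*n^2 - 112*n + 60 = (n - 2)*(n^4 - 5*n^3 - 7*n^2 + 41*n - 30) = (n - 2)^2*(n^3 - 3*n^2 - 13*n + 15) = (n - 2)^2*(n + 3)*(n^2 - 6*n + 5) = (n - 5)*(n - 2)^2*(n + 3)*(n - 1)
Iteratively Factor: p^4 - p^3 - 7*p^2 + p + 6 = (p - 1)*(p^3 - 7*p - 6) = (p - 3)*(p - 1)*(p^2 + 3*p + 2) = (p - 3)*(p - 1)*(p + 1)*(p + 2)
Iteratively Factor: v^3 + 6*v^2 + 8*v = (v + 2)*(v^2 + 4*v) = v*(v + 2)*(v + 4)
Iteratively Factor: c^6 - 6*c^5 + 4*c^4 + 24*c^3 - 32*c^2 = (c - 2)*(c^5 - 4*c^4 - 4*c^3 + 16*c^2) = (c - 2)^2*(c^4 - 2*c^3 - 8*c^2) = (c - 4)*(c - 2)^2*(c^3 + 2*c^2) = c*(c - 4)*(c - 2)^2*(c^2 + 2*c) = c^2*(c - 4)*(c - 2)^2*(c + 2)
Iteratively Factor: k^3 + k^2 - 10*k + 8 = (k + 4)*(k^2 - 3*k + 2) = (k - 2)*(k + 4)*(k - 1)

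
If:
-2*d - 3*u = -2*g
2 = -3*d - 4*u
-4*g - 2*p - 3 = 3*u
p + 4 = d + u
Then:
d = -14/3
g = -1/6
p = -17/3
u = 3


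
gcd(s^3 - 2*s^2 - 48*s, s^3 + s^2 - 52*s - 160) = s - 8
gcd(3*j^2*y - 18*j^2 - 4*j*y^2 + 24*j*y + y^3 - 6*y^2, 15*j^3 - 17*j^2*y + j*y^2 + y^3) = 3*j^2 - 4*j*y + y^2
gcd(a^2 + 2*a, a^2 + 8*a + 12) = a + 2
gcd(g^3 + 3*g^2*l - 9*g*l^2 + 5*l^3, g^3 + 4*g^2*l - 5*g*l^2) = g^2 + 4*g*l - 5*l^2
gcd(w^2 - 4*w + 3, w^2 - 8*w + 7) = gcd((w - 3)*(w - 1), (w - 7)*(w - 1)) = w - 1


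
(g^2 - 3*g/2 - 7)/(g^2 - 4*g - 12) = (g - 7/2)/(g - 6)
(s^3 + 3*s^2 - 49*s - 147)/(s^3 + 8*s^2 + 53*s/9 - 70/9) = 9*(s^2 - 4*s - 21)/(9*s^2 + 9*s - 10)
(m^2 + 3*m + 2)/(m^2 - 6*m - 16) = (m + 1)/(m - 8)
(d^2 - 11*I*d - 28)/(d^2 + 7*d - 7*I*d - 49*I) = (d - 4*I)/(d + 7)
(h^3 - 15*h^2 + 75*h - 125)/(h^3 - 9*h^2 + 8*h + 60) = (h^2 - 10*h + 25)/(h^2 - 4*h - 12)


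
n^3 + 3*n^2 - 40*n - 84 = (n - 6)*(n + 2)*(n + 7)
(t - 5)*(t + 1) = t^2 - 4*t - 5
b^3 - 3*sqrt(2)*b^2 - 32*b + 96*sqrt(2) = (b - 4*sqrt(2))*(b - 3*sqrt(2))*(b + 4*sqrt(2))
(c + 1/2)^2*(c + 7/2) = c^3 + 9*c^2/2 + 15*c/4 + 7/8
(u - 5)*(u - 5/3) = u^2 - 20*u/3 + 25/3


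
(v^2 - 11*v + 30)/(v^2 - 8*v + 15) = (v - 6)/(v - 3)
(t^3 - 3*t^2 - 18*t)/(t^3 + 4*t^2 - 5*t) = (t^2 - 3*t - 18)/(t^2 + 4*t - 5)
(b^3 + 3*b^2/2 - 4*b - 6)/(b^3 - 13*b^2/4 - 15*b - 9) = 2*(2*b^2 - b - 6)/(4*b^2 - 21*b - 18)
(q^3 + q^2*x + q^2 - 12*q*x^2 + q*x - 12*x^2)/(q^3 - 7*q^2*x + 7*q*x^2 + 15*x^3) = (-q^2 - 4*q*x - q - 4*x)/(-q^2 + 4*q*x + 5*x^2)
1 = 1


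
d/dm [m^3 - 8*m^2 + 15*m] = 3*m^2 - 16*m + 15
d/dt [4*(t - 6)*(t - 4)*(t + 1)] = 12*t^2 - 72*t + 56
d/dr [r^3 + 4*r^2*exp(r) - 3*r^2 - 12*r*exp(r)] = 4*r^2*exp(r) + 3*r^2 - 4*r*exp(r) - 6*r - 12*exp(r)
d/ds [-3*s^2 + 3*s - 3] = 3 - 6*s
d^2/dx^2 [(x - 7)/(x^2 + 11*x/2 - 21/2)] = 4*(3*(1 - 2*x)*(2*x^2 + 11*x - 21) + (x - 7)*(4*x + 11)^2)/(2*x^2 + 11*x - 21)^3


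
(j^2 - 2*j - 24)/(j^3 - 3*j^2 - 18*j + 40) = (j - 6)/(j^2 - 7*j + 10)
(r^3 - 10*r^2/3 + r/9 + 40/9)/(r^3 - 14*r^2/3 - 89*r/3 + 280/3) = (3*r^2 - 2*r - 5)/(3*(r^2 - 2*r - 35))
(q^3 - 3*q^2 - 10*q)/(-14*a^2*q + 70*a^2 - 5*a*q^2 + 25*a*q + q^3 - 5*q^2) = q*(q + 2)/(-14*a^2 - 5*a*q + q^2)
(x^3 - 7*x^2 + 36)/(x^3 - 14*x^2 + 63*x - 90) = (x + 2)/(x - 5)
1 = 1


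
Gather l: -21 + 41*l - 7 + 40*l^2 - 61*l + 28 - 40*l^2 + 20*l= 0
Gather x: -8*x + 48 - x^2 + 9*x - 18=-x^2 + x + 30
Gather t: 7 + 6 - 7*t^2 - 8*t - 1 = -7*t^2 - 8*t + 12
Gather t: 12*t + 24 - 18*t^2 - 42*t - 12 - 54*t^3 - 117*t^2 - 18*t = -54*t^3 - 135*t^2 - 48*t + 12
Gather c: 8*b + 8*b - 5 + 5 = 16*b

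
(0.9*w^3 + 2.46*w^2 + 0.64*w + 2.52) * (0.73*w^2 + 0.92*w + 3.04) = 0.657*w^5 + 2.6238*w^4 + 5.4664*w^3 + 9.9068*w^2 + 4.264*w + 7.6608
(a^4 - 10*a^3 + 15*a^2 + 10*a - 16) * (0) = 0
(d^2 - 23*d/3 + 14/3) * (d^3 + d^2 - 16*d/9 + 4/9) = d^5 - 20*d^4/3 - 43*d^3/9 + 506*d^2/27 - 316*d/27 + 56/27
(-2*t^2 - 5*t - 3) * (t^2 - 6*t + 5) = -2*t^4 + 7*t^3 + 17*t^2 - 7*t - 15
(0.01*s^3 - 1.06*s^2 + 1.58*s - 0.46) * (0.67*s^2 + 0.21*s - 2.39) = 0.0067*s^5 - 0.7081*s^4 + 0.8121*s^3 + 2.557*s^2 - 3.8728*s + 1.0994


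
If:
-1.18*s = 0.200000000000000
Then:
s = -0.17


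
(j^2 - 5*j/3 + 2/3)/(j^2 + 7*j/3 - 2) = (j - 1)/(j + 3)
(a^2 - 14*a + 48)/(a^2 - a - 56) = (a - 6)/(a + 7)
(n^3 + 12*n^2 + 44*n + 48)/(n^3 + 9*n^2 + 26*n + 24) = (n + 6)/(n + 3)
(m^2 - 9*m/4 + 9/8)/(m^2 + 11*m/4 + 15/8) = (8*m^2 - 18*m + 9)/(8*m^2 + 22*m + 15)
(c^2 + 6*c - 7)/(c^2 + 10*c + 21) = (c - 1)/(c + 3)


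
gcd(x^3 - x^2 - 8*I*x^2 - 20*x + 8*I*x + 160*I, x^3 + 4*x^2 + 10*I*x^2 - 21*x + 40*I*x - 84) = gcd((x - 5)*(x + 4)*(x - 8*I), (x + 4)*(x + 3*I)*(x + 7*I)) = x + 4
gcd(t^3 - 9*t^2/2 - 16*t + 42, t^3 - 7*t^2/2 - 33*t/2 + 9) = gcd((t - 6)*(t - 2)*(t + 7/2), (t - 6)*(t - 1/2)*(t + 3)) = t - 6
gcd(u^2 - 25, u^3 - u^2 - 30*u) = u + 5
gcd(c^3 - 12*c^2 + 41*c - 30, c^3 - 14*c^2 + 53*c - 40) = c^2 - 6*c + 5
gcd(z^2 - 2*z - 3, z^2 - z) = 1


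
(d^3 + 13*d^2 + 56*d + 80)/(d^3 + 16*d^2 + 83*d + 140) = (d + 4)/(d + 7)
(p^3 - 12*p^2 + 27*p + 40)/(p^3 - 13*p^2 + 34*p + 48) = (p - 5)/(p - 6)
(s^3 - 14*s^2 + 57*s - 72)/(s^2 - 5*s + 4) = (s^3 - 14*s^2 + 57*s - 72)/(s^2 - 5*s + 4)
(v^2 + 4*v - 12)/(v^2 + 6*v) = (v - 2)/v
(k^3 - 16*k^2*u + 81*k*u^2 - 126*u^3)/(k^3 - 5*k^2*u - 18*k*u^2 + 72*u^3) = (k - 7*u)/(k + 4*u)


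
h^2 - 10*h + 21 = (h - 7)*(h - 3)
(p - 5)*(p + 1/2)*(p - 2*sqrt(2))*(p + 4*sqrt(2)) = p^4 - 9*p^3/2 + 2*sqrt(2)*p^3 - 37*p^2/2 - 9*sqrt(2)*p^2 - 5*sqrt(2)*p + 72*p + 40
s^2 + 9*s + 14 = (s + 2)*(s + 7)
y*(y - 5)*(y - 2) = y^3 - 7*y^2 + 10*y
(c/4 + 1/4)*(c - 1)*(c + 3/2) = c^3/4 + 3*c^2/8 - c/4 - 3/8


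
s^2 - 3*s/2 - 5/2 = (s - 5/2)*(s + 1)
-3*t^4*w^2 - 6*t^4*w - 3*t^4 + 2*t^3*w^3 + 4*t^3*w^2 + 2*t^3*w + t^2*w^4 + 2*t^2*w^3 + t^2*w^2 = (-t + w)*(3*t + w)*(t*w + t)^2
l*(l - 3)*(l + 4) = l^3 + l^2 - 12*l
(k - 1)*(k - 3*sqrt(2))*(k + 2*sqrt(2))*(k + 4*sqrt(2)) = k^4 - k^3 + 3*sqrt(2)*k^3 - 20*k^2 - 3*sqrt(2)*k^2 - 48*sqrt(2)*k + 20*k + 48*sqrt(2)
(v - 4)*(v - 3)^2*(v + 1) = v^4 - 9*v^3 + 23*v^2 - 3*v - 36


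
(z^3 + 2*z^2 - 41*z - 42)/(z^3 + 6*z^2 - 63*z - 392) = (z^2 - 5*z - 6)/(z^2 - z - 56)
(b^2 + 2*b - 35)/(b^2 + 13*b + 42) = (b - 5)/(b + 6)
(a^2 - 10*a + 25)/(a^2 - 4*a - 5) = (a - 5)/(a + 1)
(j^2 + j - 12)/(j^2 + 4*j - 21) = (j + 4)/(j + 7)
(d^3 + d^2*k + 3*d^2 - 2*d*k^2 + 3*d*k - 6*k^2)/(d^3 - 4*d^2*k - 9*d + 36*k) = (d^2 + d*k - 2*k^2)/(d^2 - 4*d*k - 3*d + 12*k)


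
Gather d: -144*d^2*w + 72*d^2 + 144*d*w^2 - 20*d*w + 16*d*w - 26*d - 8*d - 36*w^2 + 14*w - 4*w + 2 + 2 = d^2*(72 - 144*w) + d*(144*w^2 - 4*w - 34) - 36*w^2 + 10*w + 4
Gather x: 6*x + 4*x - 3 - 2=10*x - 5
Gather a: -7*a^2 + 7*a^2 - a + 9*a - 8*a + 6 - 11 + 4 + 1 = 0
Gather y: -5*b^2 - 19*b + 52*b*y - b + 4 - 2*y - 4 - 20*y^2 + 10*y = -5*b^2 - 20*b - 20*y^2 + y*(52*b + 8)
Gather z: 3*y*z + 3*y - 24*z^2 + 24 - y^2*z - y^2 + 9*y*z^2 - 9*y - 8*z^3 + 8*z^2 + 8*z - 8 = -y^2 - 6*y - 8*z^3 + z^2*(9*y - 16) + z*(-y^2 + 3*y + 8) + 16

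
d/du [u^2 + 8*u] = 2*u + 8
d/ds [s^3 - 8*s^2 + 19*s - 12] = 3*s^2 - 16*s + 19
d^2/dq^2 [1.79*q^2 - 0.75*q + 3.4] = 3.58000000000000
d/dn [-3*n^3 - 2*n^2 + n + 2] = -9*n^2 - 4*n + 1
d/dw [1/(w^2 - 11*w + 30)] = (11 - 2*w)/(w^2 - 11*w + 30)^2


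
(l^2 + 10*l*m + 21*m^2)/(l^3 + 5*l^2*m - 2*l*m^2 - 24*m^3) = (l + 7*m)/(l^2 + 2*l*m - 8*m^2)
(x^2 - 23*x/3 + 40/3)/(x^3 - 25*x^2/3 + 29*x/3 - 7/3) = (3*x^2 - 23*x + 40)/(3*x^3 - 25*x^2 + 29*x - 7)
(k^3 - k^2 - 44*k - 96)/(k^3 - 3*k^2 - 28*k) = (k^2 - 5*k - 24)/(k*(k - 7))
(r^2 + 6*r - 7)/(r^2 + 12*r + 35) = (r - 1)/(r + 5)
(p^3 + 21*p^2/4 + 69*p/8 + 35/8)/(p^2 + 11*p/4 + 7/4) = p + 5/2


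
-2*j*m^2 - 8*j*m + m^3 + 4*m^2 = m*(-2*j + m)*(m + 4)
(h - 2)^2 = h^2 - 4*h + 4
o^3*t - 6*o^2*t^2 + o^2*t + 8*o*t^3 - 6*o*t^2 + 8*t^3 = (o - 4*t)*(o - 2*t)*(o*t + t)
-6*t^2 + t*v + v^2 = (-2*t + v)*(3*t + v)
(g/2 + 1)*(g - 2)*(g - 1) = g^3/2 - g^2/2 - 2*g + 2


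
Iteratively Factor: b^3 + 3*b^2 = (b + 3)*(b^2) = b*(b + 3)*(b)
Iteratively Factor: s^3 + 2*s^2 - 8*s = (s)*(s^2 + 2*s - 8) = s*(s - 2)*(s + 4)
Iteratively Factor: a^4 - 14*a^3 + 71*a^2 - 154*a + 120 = (a - 3)*(a^3 - 11*a^2 + 38*a - 40) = (a - 3)*(a - 2)*(a^2 - 9*a + 20) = (a - 4)*(a - 3)*(a - 2)*(a - 5)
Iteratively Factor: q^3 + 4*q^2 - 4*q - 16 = (q - 2)*(q^2 + 6*q + 8) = (q - 2)*(q + 4)*(q + 2)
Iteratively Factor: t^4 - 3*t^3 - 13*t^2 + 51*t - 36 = (t + 4)*(t^3 - 7*t^2 + 15*t - 9) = (t - 3)*(t + 4)*(t^2 - 4*t + 3) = (t - 3)*(t - 1)*(t + 4)*(t - 3)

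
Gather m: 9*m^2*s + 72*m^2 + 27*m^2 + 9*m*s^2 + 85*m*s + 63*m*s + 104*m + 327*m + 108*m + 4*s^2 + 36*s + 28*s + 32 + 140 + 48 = m^2*(9*s + 99) + m*(9*s^2 + 148*s + 539) + 4*s^2 + 64*s + 220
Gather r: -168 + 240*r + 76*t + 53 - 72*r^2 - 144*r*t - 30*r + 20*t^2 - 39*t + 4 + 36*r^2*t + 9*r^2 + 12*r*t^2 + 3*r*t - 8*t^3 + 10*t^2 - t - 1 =r^2*(36*t - 63) + r*(12*t^2 - 141*t + 210) - 8*t^3 + 30*t^2 + 36*t - 112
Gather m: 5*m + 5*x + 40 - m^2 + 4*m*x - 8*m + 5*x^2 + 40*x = -m^2 + m*(4*x - 3) + 5*x^2 + 45*x + 40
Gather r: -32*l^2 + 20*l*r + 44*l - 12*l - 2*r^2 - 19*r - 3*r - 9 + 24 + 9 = -32*l^2 + 32*l - 2*r^2 + r*(20*l - 22) + 24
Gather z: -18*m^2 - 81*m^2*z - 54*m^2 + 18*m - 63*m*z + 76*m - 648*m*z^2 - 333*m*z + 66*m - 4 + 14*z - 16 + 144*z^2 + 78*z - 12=-72*m^2 + 160*m + z^2*(144 - 648*m) + z*(-81*m^2 - 396*m + 92) - 32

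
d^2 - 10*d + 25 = (d - 5)^2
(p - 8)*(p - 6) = p^2 - 14*p + 48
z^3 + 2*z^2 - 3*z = z*(z - 1)*(z + 3)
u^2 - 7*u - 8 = (u - 8)*(u + 1)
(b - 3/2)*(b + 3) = b^2 + 3*b/2 - 9/2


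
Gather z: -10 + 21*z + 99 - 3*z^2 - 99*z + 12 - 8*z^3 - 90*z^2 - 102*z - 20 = -8*z^3 - 93*z^2 - 180*z + 81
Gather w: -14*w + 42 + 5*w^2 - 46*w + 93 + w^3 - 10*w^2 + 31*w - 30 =w^3 - 5*w^2 - 29*w + 105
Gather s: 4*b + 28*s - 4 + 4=4*b + 28*s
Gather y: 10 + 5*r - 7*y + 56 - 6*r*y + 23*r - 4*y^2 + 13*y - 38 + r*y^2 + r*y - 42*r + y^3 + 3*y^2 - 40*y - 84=-14*r + y^3 + y^2*(r - 1) + y*(-5*r - 34) - 56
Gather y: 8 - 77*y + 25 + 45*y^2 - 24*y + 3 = 45*y^2 - 101*y + 36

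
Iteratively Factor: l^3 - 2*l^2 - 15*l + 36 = (l + 4)*(l^2 - 6*l + 9) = (l - 3)*(l + 4)*(l - 3)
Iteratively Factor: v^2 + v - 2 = (v - 1)*(v + 2)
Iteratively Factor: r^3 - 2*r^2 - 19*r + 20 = (r + 4)*(r^2 - 6*r + 5) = (r - 1)*(r + 4)*(r - 5)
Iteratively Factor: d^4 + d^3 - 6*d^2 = (d)*(d^3 + d^2 - 6*d) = d^2*(d^2 + d - 6) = d^2*(d + 3)*(d - 2)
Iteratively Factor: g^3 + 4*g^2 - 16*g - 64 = (g + 4)*(g^2 - 16) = (g + 4)^2*(g - 4)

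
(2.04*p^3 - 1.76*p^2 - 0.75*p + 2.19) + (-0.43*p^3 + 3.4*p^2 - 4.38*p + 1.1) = 1.61*p^3 + 1.64*p^2 - 5.13*p + 3.29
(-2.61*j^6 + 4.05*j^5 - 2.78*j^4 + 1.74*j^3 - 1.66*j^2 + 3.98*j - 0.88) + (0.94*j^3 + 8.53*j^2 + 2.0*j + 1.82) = -2.61*j^6 + 4.05*j^5 - 2.78*j^4 + 2.68*j^3 + 6.87*j^2 + 5.98*j + 0.94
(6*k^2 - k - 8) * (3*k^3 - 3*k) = 18*k^5 - 3*k^4 - 42*k^3 + 3*k^2 + 24*k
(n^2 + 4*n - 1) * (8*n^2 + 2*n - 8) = 8*n^4 + 34*n^3 - 8*n^2 - 34*n + 8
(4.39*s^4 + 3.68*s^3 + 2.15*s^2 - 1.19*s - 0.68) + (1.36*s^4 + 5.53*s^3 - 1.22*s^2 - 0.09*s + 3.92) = 5.75*s^4 + 9.21*s^3 + 0.93*s^2 - 1.28*s + 3.24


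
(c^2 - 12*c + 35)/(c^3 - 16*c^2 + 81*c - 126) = (c - 5)/(c^2 - 9*c + 18)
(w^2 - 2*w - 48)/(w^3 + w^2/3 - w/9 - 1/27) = 27*(w^2 - 2*w - 48)/(27*w^3 + 9*w^2 - 3*w - 1)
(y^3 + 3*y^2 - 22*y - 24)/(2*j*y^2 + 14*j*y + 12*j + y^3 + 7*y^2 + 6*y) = (y - 4)/(2*j + y)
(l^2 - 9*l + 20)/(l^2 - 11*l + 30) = (l - 4)/(l - 6)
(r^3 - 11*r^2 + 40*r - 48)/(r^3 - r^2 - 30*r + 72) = (r - 4)/(r + 6)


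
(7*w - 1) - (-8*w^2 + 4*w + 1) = 8*w^2 + 3*w - 2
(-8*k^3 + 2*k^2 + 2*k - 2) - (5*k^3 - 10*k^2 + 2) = -13*k^3 + 12*k^2 + 2*k - 4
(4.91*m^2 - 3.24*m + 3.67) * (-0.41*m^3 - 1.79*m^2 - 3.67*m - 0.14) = -2.0131*m^5 - 7.4605*m^4 - 13.7248*m^3 + 4.6341*m^2 - 13.0153*m - 0.5138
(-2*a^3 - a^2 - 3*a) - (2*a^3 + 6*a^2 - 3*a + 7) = -4*a^3 - 7*a^2 - 7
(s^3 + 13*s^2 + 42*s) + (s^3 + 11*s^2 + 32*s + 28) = 2*s^3 + 24*s^2 + 74*s + 28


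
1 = 1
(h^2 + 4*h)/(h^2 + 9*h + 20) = h/(h + 5)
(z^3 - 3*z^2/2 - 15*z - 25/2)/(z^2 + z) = z - 5/2 - 25/(2*z)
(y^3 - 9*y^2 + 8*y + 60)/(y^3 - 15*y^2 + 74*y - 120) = (y + 2)/(y - 4)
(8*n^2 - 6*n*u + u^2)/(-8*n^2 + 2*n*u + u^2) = (-4*n + u)/(4*n + u)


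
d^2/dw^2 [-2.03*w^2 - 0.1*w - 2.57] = -4.06000000000000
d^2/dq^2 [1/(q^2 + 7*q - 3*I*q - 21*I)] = 2*(-q^2 - 7*q + 3*I*q + (2*q + 7 - 3*I)^2 + 21*I)/(q^2 + 7*q - 3*I*q - 21*I)^3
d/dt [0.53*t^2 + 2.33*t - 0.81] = 1.06*t + 2.33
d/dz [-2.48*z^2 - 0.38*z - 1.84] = -4.96*z - 0.38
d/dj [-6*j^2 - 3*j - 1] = -12*j - 3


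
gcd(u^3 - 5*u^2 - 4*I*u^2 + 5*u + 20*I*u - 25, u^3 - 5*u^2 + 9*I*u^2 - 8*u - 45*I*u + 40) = u^2 + u*(-5 + I) - 5*I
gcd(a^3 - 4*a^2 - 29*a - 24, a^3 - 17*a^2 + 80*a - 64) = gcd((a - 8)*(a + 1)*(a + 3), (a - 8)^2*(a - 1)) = a - 8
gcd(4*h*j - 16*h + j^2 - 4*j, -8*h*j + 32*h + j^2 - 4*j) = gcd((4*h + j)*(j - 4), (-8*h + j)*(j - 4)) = j - 4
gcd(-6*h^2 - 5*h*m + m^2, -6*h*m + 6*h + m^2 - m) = 6*h - m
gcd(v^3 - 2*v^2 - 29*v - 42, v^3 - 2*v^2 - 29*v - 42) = v^3 - 2*v^2 - 29*v - 42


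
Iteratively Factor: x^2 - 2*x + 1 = (x - 1)*(x - 1)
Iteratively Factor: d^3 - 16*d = (d + 4)*(d^2 - 4*d) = d*(d + 4)*(d - 4)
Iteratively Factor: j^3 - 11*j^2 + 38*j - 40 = (j - 5)*(j^2 - 6*j + 8) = (j - 5)*(j - 4)*(j - 2)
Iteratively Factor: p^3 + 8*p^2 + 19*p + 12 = (p + 4)*(p^2 + 4*p + 3) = (p + 1)*(p + 4)*(p + 3)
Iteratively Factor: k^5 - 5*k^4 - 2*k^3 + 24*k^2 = (k)*(k^4 - 5*k^3 - 2*k^2 + 24*k) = k^2*(k^3 - 5*k^2 - 2*k + 24) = k^2*(k - 3)*(k^2 - 2*k - 8) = k^2*(k - 4)*(k - 3)*(k + 2)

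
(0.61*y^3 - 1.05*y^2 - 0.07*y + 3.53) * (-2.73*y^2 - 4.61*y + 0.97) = -1.6653*y^5 + 0.0544000000000002*y^4 + 5.6233*y^3 - 10.3327*y^2 - 16.3412*y + 3.4241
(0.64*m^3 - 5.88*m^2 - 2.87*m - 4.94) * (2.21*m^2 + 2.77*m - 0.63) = 1.4144*m^5 - 11.222*m^4 - 23.0335*m^3 - 15.1629*m^2 - 11.8757*m + 3.1122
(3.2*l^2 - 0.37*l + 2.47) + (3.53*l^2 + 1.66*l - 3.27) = 6.73*l^2 + 1.29*l - 0.8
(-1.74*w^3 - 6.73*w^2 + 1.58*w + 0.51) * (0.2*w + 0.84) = -0.348*w^4 - 2.8076*w^3 - 5.3372*w^2 + 1.4292*w + 0.4284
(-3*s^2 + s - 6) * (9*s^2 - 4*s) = -27*s^4 + 21*s^3 - 58*s^2 + 24*s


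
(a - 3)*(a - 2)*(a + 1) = a^3 - 4*a^2 + a + 6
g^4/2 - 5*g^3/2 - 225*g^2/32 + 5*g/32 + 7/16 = (g/2 + 1)*(g - 7)*(g - 1/4)*(g + 1/4)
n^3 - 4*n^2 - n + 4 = (n - 4)*(n - 1)*(n + 1)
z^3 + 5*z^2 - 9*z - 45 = (z - 3)*(z + 3)*(z + 5)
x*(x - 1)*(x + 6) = x^3 + 5*x^2 - 6*x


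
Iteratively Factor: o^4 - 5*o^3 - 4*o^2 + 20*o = (o + 2)*(o^3 - 7*o^2 + 10*o) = (o - 2)*(o + 2)*(o^2 - 5*o) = (o - 5)*(o - 2)*(o + 2)*(o)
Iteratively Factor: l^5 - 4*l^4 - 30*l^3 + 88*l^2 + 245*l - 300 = (l - 5)*(l^4 + l^3 - 25*l^2 - 37*l + 60) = (l - 5)*(l + 3)*(l^3 - 2*l^2 - 19*l + 20) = (l - 5)*(l + 3)*(l + 4)*(l^2 - 6*l + 5) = (l - 5)^2*(l + 3)*(l + 4)*(l - 1)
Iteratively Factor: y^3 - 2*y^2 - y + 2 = (y - 2)*(y^2 - 1) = (y - 2)*(y + 1)*(y - 1)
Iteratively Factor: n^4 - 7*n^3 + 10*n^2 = (n - 2)*(n^3 - 5*n^2) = (n - 5)*(n - 2)*(n^2) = n*(n - 5)*(n - 2)*(n)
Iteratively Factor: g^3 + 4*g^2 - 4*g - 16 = (g + 4)*(g^2 - 4) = (g - 2)*(g + 4)*(g + 2)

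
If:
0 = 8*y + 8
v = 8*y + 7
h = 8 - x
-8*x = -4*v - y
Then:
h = 69/8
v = -1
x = -5/8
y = -1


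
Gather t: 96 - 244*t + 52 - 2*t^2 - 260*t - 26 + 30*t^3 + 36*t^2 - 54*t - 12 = 30*t^3 + 34*t^2 - 558*t + 110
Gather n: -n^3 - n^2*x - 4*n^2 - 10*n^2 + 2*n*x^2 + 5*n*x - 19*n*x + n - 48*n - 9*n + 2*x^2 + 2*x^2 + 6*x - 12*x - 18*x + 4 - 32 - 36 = -n^3 + n^2*(-x - 14) + n*(2*x^2 - 14*x - 56) + 4*x^2 - 24*x - 64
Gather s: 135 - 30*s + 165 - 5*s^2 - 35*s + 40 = -5*s^2 - 65*s + 340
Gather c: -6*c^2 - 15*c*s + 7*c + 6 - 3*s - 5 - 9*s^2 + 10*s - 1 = -6*c^2 + c*(7 - 15*s) - 9*s^2 + 7*s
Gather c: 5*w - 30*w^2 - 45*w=-30*w^2 - 40*w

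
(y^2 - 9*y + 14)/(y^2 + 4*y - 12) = (y - 7)/(y + 6)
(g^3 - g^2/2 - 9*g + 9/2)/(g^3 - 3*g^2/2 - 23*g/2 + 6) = (g - 3)/(g - 4)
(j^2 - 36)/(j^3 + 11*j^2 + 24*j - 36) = (j - 6)/(j^2 + 5*j - 6)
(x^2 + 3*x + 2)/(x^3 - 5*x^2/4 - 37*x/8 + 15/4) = 8*(x + 1)/(8*x^2 - 26*x + 15)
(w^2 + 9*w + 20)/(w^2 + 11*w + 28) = (w + 5)/(w + 7)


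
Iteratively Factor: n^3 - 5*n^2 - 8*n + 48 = (n + 3)*(n^2 - 8*n + 16) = (n - 4)*(n + 3)*(n - 4)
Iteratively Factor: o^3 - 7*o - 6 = (o + 1)*(o^2 - o - 6) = (o + 1)*(o + 2)*(o - 3)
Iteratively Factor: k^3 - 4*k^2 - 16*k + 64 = (k + 4)*(k^2 - 8*k + 16) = (k - 4)*(k + 4)*(k - 4)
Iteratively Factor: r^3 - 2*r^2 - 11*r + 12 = (r - 4)*(r^2 + 2*r - 3) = (r - 4)*(r + 3)*(r - 1)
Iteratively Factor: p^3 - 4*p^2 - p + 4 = (p + 1)*(p^2 - 5*p + 4) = (p - 4)*(p + 1)*(p - 1)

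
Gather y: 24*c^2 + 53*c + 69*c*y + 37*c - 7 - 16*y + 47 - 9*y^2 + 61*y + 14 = 24*c^2 + 90*c - 9*y^2 + y*(69*c + 45) + 54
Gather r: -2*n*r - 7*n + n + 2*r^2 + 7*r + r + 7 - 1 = -6*n + 2*r^2 + r*(8 - 2*n) + 6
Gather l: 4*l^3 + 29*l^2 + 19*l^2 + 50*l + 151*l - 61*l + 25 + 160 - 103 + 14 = 4*l^3 + 48*l^2 + 140*l + 96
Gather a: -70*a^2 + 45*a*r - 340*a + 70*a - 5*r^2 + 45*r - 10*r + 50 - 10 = -70*a^2 + a*(45*r - 270) - 5*r^2 + 35*r + 40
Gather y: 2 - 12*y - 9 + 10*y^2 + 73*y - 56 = 10*y^2 + 61*y - 63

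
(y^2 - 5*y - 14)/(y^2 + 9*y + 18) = (y^2 - 5*y - 14)/(y^2 + 9*y + 18)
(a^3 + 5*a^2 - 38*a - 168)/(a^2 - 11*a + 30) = (a^2 + 11*a + 28)/(a - 5)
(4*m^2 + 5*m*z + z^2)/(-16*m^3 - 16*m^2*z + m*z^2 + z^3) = 1/(-4*m + z)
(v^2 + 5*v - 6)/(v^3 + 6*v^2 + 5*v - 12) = (v + 6)/(v^2 + 7*v + 12)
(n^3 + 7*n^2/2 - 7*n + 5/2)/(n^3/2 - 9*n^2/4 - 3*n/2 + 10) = 2*(2*n^3 + 7*n^2 - 14*n + 5)/(2*n^3 - 9*n^2 - 6*n + 40)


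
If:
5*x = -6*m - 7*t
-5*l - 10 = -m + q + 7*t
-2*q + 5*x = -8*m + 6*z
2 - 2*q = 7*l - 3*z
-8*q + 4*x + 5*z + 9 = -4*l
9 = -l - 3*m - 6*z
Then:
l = -8553/11317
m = -30690/11317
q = 40945/11317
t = -142040/79219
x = 65236/11317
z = -205/11317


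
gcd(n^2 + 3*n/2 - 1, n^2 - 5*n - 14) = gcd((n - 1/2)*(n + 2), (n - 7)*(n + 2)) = n + 2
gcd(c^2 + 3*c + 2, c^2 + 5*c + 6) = c + 2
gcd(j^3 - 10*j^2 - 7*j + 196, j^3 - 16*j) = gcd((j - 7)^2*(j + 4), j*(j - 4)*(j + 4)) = j + 4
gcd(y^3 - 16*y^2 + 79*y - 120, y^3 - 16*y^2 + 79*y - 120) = y^3 - 16*y^2 + 79*y - 120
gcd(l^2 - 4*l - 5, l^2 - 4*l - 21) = 1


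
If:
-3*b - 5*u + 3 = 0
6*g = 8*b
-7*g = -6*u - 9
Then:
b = 189/194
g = 126/97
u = 3/194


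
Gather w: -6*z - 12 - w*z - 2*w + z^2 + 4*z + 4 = w*(-z - 2) + z^2 - 2*z - 8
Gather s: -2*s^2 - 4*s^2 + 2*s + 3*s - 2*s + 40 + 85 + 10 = -6*s^2 + 3*s + 135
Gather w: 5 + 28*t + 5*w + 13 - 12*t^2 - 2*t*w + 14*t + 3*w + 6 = -12*t^2 + 42*t + w*(8 - 2*t) + 24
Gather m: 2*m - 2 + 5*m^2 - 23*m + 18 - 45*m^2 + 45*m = -40*m^2 + 24*m + 16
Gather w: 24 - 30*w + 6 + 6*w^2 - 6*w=6*w^2 - 36*w + 30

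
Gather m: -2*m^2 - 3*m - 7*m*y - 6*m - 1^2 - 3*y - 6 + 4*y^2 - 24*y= -2*m^2 + m*(-7*y - 9) + 4*y^2 - 27*y - 7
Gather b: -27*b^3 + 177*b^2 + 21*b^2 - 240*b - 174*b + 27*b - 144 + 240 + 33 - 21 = -27*b^3 + 198*b^2 - 387*b + 108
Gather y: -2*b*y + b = -2*b*y + b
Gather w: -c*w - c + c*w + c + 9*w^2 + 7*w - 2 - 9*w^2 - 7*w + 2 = 0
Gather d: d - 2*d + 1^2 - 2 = -d - 1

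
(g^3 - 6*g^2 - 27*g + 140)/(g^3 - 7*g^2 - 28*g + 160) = (g - 7)/(g - 8)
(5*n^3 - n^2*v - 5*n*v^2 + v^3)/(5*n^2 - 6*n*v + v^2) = n + v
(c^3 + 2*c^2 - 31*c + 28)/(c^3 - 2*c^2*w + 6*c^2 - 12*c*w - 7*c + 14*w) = (4 - c)/(-c + 2*w)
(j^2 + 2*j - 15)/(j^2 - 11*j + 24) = (j + 5)/(j - 8)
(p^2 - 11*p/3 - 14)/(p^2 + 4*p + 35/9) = 3*(p - 6)/(3*p + 5)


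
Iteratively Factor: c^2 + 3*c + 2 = (c + 1)*(c + 2)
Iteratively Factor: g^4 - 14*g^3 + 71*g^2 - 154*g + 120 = (g - 4)*(g^3 - 10*g^2 + 31*g - 30) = (g - 4)*(g - 2)*(g^2 - 8*g + 15) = (g - 4)*(g - 3)*(g - 2)*(g - 5)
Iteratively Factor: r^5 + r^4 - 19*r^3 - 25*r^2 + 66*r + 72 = (r + 3)*(r^4 - 2*r^3 - 13*r^2 + 14*r + 24) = (r - 4)*(r + 3)*(r^3 + 2*r^2 - 5*r - 6) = (r - 4)*(r + 3)^2*(r^2 - r - 2) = (r - 4)*(r + 1)*(r + 3)^2*(r - 2)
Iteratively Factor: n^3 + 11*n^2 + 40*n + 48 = (n + 4)*(n^2 + 7*n + 12) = (n + 3)*(n + 4)*(n + 4)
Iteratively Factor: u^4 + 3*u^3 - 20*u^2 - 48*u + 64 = (u + 4)*(u^3 - u^2 - 16*u + 16) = (u - 4)*(u + 4)*(u^2 + 3*u - 4) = (u - 4)*(u - 1)*(u + 4)*(u + 4)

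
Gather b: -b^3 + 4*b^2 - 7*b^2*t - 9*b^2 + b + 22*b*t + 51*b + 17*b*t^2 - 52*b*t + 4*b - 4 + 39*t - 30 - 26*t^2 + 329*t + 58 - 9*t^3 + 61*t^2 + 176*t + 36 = -b^3 + b^2*(-7*t - 5) + b*(17*t^2 - 30*t + 56) - 9*t^3 + 35*t^2 + 544*t + 60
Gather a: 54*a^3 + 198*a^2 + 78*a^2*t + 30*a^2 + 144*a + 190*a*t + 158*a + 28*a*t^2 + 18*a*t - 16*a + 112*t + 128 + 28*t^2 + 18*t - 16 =54*a^3 + a^2*(78*t + 228) + a*(28*t^2 + 208*t + 286) + 28*t^2 + 130*t + 112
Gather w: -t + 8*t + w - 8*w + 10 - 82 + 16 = 7*t - 7*w - 56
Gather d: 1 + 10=11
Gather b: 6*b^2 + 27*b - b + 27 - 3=6*b^2 + 26*b + 24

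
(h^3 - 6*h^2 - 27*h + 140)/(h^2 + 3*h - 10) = (h^2 - 11*h + 28)/(h - 2)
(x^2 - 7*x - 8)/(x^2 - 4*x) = (x^2 - 7*x - 8)/(x*(x - 4))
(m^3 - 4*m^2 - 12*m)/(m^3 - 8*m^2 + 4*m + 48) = m/(m - 4)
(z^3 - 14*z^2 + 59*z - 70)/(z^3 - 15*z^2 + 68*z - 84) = (z - 5)/(z - 6)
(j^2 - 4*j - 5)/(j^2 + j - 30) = (j + 1)/(j + 6)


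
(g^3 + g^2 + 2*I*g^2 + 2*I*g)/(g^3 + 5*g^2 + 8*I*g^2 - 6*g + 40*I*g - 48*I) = g*(g^2 + g*(1 + 2*I) + 2*I)/(g^3 + g^2*(5 + 8*I) + 2*g*(-3 + 20*I) - 48*I)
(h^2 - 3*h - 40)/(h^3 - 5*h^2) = (h^2 - 3*h - 40)/(h^2*(h - 5))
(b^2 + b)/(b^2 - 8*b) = (b + 1)/(b - 8)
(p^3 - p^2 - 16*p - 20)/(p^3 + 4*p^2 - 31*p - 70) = (p + 2)/(p + 7)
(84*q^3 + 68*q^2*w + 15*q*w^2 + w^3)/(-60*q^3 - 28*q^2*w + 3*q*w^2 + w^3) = (-7*q - w)/(5*q - w)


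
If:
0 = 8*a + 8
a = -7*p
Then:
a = -1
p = 1/7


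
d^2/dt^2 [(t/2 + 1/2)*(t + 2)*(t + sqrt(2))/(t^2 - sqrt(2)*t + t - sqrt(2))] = 4*(1 + sqrt(2))/(t^3 - 3*sqrt(2)*t^2 + 6*t - 2*sqrt(2))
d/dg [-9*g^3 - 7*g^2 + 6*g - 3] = -27*g^2 - 14*g + 6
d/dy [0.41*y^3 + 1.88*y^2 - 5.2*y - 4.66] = 1.23*y^2 + 3.76*y - 5.2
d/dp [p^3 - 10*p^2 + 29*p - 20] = 3*p^2 - 20*p + 29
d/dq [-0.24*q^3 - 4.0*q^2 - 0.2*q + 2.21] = -0.72*q^2 - 8.0*q - 0.2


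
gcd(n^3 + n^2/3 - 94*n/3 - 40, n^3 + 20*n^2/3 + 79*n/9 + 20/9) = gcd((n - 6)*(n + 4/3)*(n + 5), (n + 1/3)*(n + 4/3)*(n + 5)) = n^2 + 19*n/3 + 20/3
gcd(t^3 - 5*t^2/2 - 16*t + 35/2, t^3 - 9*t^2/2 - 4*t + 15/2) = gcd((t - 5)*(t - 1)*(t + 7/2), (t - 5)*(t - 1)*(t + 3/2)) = t^2 - 6*t + 5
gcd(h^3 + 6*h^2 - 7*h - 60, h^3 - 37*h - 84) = h + 4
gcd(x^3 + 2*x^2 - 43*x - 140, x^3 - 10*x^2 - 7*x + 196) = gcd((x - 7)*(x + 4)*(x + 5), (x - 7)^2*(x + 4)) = x^2 - 3*x - 28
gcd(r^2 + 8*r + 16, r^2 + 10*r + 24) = r + 4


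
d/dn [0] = 0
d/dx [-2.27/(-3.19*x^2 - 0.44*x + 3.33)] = (-14.4826*x - 0.9988)/(3.19*x^2 + 0.44*x - 3.33)^2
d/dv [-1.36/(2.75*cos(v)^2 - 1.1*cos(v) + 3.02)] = (1.496 - 7.48*cos(v))*sin(v)/(2.75*cos(v)^2 - 1.1*cos(v) + 3.02)^2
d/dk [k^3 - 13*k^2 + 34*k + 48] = 3*k^2 - 26*k + 34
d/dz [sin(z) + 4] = cos(z)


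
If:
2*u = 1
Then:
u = 1/2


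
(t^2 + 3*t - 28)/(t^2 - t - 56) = (t - 4)/(t - 8)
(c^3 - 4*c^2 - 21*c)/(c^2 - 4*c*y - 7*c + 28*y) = c*(-c - 3)/(-c + 4*y)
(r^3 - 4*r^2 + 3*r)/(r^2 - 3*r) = r - 1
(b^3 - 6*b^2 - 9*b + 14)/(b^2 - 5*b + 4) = (b^2 - 5*b - 14)/(b - 4)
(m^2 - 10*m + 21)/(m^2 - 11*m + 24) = (m - 7)/(m - 8)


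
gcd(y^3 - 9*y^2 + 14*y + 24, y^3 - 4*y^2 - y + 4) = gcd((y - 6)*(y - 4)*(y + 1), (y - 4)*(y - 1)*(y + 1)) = y^2 - 3*y - 4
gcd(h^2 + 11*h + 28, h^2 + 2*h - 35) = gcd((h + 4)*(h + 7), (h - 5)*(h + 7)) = h + 7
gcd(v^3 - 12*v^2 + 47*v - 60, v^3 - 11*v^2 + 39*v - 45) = v^2 - 8*v + 15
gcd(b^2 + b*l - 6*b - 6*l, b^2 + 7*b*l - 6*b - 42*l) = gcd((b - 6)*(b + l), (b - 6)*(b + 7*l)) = b - 6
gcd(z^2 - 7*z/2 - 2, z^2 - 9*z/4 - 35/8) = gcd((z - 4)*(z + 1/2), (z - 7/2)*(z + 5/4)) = 1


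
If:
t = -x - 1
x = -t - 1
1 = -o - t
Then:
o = x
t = -x - 1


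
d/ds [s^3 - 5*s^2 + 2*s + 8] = 3*s^2 - 10*s + 2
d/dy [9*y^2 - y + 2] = 18*y - 1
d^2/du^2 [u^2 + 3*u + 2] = 2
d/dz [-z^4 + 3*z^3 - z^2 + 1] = z*(-4*z^2 + 9*z - 2)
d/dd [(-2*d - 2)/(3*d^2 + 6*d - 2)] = 2*(-3*d^2 - 6*d + 6*(d + 1)^2 + 2)/(3*d^2 + 6*d - 2)^2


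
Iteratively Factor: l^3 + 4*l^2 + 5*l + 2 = (l + 1)*(l^2 + 3*l + 2) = (l + 1)^2*(l + 2)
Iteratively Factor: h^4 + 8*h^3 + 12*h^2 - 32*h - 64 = (h - 2)*(h^3 + 10*h^2 + 32*h + 32) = (h - 2)*(h + 4)*(h^2 + 6*h + 8) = (h - 2)*(h + 2)*(h + 4)*(h + 4)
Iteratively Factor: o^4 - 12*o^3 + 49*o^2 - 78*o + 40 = (o - 2)*(o^3 - 10*o^2 + 29*o - 20) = (o - 2)*(o - 1)*(o^2 - 9*o + 20) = (o - 5)*(o - 2)*(o - 1)*(o - 4)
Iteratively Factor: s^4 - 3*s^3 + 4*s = (s)*(s^3 - 3*s^2 + 4) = s*(s - 2)*(s^2 - s - 2) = s*(s - 2)*(s + 1)*(s - 2)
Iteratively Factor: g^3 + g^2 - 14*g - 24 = (g + 2)*(g^2 - g - 12) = (g - 4)*(g + 2)*(g + 3)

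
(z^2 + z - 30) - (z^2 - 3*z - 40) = 4*z + 10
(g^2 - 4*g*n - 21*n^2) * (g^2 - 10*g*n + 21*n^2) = g^4 - 14*g^3*n + 40*g^2*n^2 + 126*g*n^3 - 441*n^4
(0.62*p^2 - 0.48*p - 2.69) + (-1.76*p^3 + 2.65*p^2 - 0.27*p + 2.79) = -1.76*p^3 + 3.27*p^2 - 0.75*p + 0.1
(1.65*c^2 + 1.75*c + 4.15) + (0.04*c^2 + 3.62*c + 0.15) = 1.69*c^2 + 5.37*c + 4.3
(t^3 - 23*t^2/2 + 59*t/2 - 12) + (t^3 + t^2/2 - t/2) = 2*t^3 - 11*t^2 + 29*t - 12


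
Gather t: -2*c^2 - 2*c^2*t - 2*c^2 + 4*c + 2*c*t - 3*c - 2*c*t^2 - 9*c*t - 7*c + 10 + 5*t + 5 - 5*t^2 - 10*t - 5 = -4*c^2 - 6*c + t^2*(-2*c - 5) + t*(-2*c^2 - 7*c - 5) + 10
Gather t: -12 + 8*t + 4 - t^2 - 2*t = -t^2 + 6*t - 8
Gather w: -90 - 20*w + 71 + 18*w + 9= -2*w - 10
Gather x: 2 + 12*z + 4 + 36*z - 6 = 48*z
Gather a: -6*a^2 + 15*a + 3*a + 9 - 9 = -6*a^2 + 18*a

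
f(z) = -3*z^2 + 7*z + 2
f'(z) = 7 - 6*z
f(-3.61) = -62.37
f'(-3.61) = 28.66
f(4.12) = -20.08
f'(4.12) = -17.72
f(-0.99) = -7.87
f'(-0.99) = 12.94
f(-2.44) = -32.94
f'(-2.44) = 21.64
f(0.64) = 5.25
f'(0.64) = 3.16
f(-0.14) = 0.96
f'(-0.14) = 7.84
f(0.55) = 4.94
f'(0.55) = 3.70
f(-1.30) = -12.17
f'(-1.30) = 14.80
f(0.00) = 2.00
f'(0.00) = 7.00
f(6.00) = -64.00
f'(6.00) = -29.00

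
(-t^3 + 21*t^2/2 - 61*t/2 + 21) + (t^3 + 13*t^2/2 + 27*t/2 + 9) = 17*t^2 - 17*t + 30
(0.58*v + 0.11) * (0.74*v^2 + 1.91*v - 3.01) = 0.4292*v^3 + 1.1892*v^2 - 1.5357*v - 0.3311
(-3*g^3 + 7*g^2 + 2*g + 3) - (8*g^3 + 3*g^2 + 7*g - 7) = -11*g^3 + 4*g^2 - 5*g + 10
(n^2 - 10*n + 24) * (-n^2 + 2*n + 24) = -n^4 + 12*n^3 - 20*n^2 - 192*n + 576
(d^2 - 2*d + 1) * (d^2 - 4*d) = d^4 - 6*d^3 + 9*d^2 - 4*d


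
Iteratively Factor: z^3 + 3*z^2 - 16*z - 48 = (z + 4)*(z^2 - z - 12) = (z - 4)*(z + 4)*(z + 3)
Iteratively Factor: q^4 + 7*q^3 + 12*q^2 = (q + 4)*(q^3 + 3*q^2) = q*(q + 4)*(q^2 + 3*q) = q^2*(q + 4)*(q + 3)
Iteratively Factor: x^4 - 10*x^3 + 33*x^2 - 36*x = (x - 4)*(x^3 - 6*x^2 + 9*x) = (x - 4)*(x - 3)*(x^2 - 3*x) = (x - 4)*(x - 3)^2*(x)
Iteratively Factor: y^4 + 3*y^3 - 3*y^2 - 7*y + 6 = (y - 1)*(y^3 + 4*y^2 + y - 6) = (y - 1)*(y + 3)*(y^2 + y - 2) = (y - 1)^2*(y + 3)*(y + 2)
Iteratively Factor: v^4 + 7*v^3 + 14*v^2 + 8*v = (v + 1)*(v^3 + 6*v^2 + 8*v) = (v + 1)*(v + 2)*(v^2 + 4*v) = (v + 1)*(v + 2)*(v + 4)*(v)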